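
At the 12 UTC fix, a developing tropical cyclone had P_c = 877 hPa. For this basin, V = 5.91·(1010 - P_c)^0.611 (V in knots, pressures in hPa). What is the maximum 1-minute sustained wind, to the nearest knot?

117 kt

ΔP = 1010 − 877 = 133 hPa.
133^0.611 ≈ 19.846.
V ≈ 5.91 × 19.846 ≈ 117.3 kt.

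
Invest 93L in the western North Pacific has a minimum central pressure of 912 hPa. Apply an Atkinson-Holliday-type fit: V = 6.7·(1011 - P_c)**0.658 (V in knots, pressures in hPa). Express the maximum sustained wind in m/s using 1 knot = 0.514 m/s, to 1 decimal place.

70.8 m/s

ΔP = 1011 − 912 = 99 hPa.
V ≈ 6.7 × 99^0.658 = 6.7 × 20.565 ≈ 137.785 kt.
137.785 × 0.514 ≈ 70.82 m/s → 70.8 m/s.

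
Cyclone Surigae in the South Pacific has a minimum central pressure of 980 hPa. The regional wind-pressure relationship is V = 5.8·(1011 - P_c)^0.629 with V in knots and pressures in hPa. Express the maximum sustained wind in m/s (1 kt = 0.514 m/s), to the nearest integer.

26 m/s

ΔP = 1011 − 980 = 31 hPa.
V ≈ 5.8 × 31^0.629 = 5.8 × 8.671 ≈ 50.291 kt.
50.291 × 0.514 ≈ 25.85 m/s → 26 m/s.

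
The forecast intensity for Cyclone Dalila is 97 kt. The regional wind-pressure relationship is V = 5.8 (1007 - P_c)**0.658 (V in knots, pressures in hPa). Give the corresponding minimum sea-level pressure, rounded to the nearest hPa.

935 hPa

ΔP = (V / 5.8)^(1/0.658) = (97/5.8)^1.520.
97/5.8 = 16.724; 16.724^1.520 ≈ 72.31 hPa.
P_c = 1007 − 72.31 = 934.69 ≈ 935 hPa.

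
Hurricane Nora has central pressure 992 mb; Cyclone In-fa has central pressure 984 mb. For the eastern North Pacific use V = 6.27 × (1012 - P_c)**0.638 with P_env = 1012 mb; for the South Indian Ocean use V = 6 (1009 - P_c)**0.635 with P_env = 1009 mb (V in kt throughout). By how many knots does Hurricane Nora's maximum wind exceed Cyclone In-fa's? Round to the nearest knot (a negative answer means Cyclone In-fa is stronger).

Hurricane Nora: ΔP = 20; V ≈ 6.27 × 20^0.638 ≈ 42.40 kt.
Cyclone In-fa: ΔP = 25; V ≈ 6 × 25^0.635 ≈ 46.33 kt.
Difference ≈ 42.40 − 46.33 = -3.93 → -4 kt.

-4 kt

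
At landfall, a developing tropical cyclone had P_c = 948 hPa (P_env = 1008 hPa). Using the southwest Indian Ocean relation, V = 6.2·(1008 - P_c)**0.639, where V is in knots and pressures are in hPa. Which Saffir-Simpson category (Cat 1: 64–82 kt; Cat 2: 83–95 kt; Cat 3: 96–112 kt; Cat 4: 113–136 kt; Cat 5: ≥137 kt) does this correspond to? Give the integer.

ΔP = 1008 − 948 = 60 hPa.
V ≈ 6.2 × 60^0.639 = 6.2 × 13.68 ≈ 85 kt.
85 kt falls in the Category 2 band.

2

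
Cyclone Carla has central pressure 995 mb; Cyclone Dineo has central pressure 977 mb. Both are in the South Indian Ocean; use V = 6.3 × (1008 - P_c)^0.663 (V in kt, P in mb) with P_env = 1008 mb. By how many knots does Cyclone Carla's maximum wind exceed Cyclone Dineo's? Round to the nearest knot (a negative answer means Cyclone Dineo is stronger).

Cyclone Carla: ΔP = 13; V ≈ 6.3 × 13^0.663 ≈ 34.51 kt.
Cyclone Dineo: ΔP = 31; V ≈ 6.3 × 31^0.663 ≈ 61.39 kt.
Difference ≈ 34.51 − 61.39 = -26.88 → -27 kt.

-27 kt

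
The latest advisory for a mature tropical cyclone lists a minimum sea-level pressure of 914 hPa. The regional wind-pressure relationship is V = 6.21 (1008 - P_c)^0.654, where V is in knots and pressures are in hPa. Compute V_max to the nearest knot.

121 kt

ΔP = 1008 − 914 = 94 hPa.
94^0.654 ≈ 19.518.
V ≈ 6.21 × 19.518 ≈ 121.2 kt.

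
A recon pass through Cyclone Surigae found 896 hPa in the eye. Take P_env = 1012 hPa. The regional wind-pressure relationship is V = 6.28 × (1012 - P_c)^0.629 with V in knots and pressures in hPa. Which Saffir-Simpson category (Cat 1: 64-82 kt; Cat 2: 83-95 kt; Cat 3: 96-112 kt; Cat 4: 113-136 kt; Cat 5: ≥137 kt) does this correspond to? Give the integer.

ΔP = 1012 − 896 = 116 hPa.
V ≈ 6.28 × 116^0.629 = 6.28 × 19.89 ≈ 125 kt.
125 kt falls in the Category 4 band.

4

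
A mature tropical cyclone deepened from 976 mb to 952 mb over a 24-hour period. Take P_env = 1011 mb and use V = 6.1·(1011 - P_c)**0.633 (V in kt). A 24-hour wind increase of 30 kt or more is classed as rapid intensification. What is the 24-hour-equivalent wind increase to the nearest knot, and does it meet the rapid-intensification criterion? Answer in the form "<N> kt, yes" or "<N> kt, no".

V₁: ΔP = 35, V ≈ 6.1 × 35^0.633 ≈ 57.91 kt.
V₂: ΔP = 59, V ≈ 6.1 × 59^0.633 ≈ 80.59 kt.
ΔV over 24 h = 22.68 kt → 24 h equivalent = 22.68 × 24/24 ≈ 22.68 kt.
23 kt < 30 kt ⇒ not rapid intensification.

23 kt, no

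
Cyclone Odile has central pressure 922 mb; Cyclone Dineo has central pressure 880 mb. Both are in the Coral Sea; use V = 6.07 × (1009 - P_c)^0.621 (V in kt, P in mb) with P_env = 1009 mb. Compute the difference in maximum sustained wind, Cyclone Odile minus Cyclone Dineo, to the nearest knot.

-27 kt

Cyclone Odile: ΔP = 87; V ≈ 6.07 × 87^0.621 ≈ 97.19 kt.
Cyclone Dineo: ΔP = 129; V ≈ 6.07 × 129^0.621 ≈ 124.13 kt.
Difference ≈ 97.19 − 124.13 = -26.94 → -27 kt.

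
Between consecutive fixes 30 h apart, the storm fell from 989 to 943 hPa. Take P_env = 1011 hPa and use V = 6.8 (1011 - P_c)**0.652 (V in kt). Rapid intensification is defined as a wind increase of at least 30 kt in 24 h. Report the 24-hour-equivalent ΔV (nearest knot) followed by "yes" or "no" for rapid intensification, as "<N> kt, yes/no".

44 kt, yes

V₁: ΔP = 22, V ≈ 6.8 × 22^0.652 ≈ 51.02 kt.
V₂: ΔP = 68, V ≈ 6.8 × 68^0.652 ≈ 106.49 kt.
ΔV over 30 h = 55.47 kt → 24 h equivalent = 55.47 × 24/30 ≈ 44.38 kt.
44 kt ≥ 30 kt ⇒ rapid intensification.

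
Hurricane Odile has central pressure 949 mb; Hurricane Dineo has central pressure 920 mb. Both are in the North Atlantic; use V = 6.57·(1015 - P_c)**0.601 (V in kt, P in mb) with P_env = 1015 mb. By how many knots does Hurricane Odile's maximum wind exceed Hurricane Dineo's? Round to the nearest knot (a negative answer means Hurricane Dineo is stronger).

Hurricane Odile: ΔP = 66; V ≈ 6.57 × 66^0.601 ≈ 81.49 kt.
Hurricane Dineo: ΔP = 95; V ≈ 6.57 × 95^0.601 ≈ 101.43 kt.
Difference ≈ 81.49 − 101.43 = -19.94 → -20 kt.

-20 kt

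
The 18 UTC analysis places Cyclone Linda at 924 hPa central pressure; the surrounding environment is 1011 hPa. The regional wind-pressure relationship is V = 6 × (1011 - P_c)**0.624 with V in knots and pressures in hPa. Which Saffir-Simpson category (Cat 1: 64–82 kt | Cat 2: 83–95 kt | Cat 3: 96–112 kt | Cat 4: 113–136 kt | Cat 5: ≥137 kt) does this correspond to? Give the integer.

3

ΔP = 1011 − 924 = 87 hPa.
V ≈ 6 × 87^0.624 = 6 × 16.23 ≈ 97 kt.
97 kt falls in the Category 3 band.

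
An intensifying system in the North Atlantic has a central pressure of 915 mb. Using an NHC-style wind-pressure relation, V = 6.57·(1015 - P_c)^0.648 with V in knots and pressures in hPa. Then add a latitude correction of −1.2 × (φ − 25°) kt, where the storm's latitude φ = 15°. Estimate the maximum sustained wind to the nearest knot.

142 kt

ΔP = 1015 − 915 = 100 mb.
100^0.648 ≈ 19.770.
V ≈ 6.57 × 19.770 ≈ 129.9 kt.
Latitude correction: −1.2 × (15 − 25) = 12 kt.
Corrected V ≈ 141.9 kt → 142 kt.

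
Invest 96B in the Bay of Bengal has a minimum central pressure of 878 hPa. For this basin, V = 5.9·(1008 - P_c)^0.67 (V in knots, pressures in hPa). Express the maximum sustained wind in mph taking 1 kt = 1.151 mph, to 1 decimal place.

ΔP = 1008 − 878 = 130 hPa.
V ≈ 5.9 × 130^0.67 = 5.9 × 26.082 ≈ 153.884 kt.
153.884 × 1.151 ≈ 177.12 mph → 177.1 mph.

177.1 mph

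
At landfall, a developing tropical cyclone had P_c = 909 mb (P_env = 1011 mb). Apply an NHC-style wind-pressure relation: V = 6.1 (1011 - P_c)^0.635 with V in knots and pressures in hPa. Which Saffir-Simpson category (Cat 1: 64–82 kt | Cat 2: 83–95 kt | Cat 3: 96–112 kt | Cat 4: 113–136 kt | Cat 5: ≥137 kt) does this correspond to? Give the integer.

4

ΔP = 1011 − 909 = 102 mb.
V ≈ 6.1 × 102^0.635 = 6.1 × 18.86 ≈ 115 kt.
115 kt falls in the Category 4 band.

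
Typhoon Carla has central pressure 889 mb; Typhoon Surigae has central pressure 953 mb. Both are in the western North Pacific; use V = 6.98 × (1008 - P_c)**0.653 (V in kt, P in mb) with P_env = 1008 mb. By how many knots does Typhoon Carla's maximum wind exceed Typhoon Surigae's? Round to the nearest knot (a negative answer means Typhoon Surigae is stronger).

63 kt

Typhoon Carla: ΔP = 119; V ≈ 6.98 × 119^0.653 ≈ 158.19 kt.
Typhoon Surigae: ΔP = 55; V ≈ 6.98 × 55^0.653 ≈ 95.57 kt.
Difference ≈ 158.19 − 95.57 = 62.62 → 63 kt.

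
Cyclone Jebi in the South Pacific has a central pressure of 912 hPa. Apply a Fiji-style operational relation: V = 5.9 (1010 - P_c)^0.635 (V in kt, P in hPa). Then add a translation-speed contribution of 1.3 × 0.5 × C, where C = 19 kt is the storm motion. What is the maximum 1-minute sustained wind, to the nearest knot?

121 kt

ΔP = 1010 − 912 = 98 hPa.
98^0.635 ≈ 18.384.
V ≈ 5.9 × 18.384 ≈ 108.5 kt.
Translation term: 1.3 × 0.5 × 19 = 12.35 kt.
Corrected V ≈ 120.85 kt → 121 kt.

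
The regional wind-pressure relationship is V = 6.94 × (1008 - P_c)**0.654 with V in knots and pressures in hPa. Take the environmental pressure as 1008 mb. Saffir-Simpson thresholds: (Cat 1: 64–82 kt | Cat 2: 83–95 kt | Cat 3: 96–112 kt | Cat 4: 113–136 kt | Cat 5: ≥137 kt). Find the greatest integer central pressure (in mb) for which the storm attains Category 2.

Category 2 begins at V = 83 kt.
Required ΔP = (83/6.94)^(1/0.654) = 11.960^1.529 ≈ 44.45 mb.
P_c ≤ 1008 − 44.45 = 963.55, so the highest integer P_c is 963 mb.

963 mb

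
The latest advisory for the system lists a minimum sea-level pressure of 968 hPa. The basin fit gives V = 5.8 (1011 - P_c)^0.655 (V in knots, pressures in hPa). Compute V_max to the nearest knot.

ΔP = 1011 − 968 = 43 hPa.
43^0.655 ≈ 11.747.
V ≈ 5.8 × 11.747 ≈ 68.1 kt.

68 kt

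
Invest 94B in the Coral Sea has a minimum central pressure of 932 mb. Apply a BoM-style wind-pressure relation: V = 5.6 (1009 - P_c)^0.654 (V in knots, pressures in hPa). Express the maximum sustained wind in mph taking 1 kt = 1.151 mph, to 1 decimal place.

110.4 mph

ΔP = 1009 − 932 = 77 mb.
V ≈ 5.6 × 77^0.654 = 5.6 × 17.130 ≈ 95.930 kt.
95.930 × 1.151 ≈ 110.42 mph → 110.4 mph.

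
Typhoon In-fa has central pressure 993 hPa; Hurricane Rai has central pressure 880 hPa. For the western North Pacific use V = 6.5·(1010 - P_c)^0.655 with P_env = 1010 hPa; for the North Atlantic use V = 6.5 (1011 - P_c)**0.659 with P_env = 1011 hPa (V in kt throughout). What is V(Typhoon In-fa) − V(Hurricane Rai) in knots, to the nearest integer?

Typhoon In-fa: ΔP = 17; V ≈ 6.5 × 17^0.655 ≈ 41.58 kt.
Hurricane Rai: ΔP = 131; V ≈ 6.5 × 131^0.659 ≈ 161.51 kt.
Difference ≈ 41.58 − 161.51 = -119.93 → -120 kt.

-120 kt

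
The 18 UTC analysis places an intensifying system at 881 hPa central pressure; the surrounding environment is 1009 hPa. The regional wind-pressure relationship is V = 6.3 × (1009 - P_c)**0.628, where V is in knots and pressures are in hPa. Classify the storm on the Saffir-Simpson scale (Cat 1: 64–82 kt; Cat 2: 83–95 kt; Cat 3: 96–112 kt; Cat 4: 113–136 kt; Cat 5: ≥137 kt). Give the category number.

4

ΔP = 1009 − 881 = 128 hPa.
V ≈ 6.3 × 128^0.628 = 6.3 × 21.05 ≈ 133 kt.
133 kt falls in the Category 4 band.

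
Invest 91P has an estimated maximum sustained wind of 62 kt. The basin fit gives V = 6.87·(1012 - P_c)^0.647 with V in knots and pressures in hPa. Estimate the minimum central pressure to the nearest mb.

ΔP = (V / 6.87)^(1/0.647) = (62/6.87)^1.546.
62/6.87 = 9.025; 9.025^1.546 ≈ 29.97 mb.
P_c = 1012 − 29.97 = 982.03 ≈ 982 mb.

982 mb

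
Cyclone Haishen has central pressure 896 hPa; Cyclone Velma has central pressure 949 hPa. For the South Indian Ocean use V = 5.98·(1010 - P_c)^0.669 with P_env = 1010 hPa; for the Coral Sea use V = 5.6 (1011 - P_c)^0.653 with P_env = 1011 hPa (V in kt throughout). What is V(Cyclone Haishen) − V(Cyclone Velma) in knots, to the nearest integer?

Cyclone Haishen: ΔP = 114; V ≈ 5.98 × 114^0.669 ≈ 142.16 kt.
Cyclone Velma: ΔP = 62; V ≈ 5.6 × 62^0.653 ≈ 82.91 kt.
Difference ≈ 142.16 − 82.91 = 59.25 → 59 kt.

59 kt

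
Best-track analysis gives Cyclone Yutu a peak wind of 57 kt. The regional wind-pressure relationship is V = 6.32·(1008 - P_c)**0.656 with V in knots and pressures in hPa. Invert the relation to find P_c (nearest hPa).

ΔP = (V / 6.32)^(1/0.656) = (57/6.32)^1.524.
57/6.32 = 9.019; 9.019^1.524 ≈ 28.58 hPa.
P_c = 1008 − 28.58 = 979.42 ≈ 979 hPa.

979 hPa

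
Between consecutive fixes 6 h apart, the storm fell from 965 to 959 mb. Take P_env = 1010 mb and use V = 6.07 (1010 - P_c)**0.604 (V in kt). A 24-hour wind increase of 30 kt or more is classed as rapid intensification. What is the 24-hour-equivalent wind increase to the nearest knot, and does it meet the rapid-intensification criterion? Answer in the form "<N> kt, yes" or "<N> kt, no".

19 kt, no

V₁: ΔP = 45, V ≈ 6.07 × 45^0.604 ≈ 60.50 kt.
V₂: ΔP = 51, V ≈ 6.07 × 51^0.604 ≈ 65.25 kt.
ΔV over 6 h = 4.75 kt → 24 h equivalent = 4.75 × 24/6 ≈ 19.00 kt.
19 kt < 30 kt ⇒ not rapid intensification.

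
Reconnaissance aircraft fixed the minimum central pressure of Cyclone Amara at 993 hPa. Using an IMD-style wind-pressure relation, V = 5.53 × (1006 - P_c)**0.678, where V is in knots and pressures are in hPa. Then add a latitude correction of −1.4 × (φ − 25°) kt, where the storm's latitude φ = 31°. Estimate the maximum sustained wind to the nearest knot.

ΔP = 1006 − 993 = 13 hPa.
13^0.678 ≈ 5.692.
V ≈ 5.53 × 5.692 ≈ 31.5 kt.
Latitude correction: −1.4 × (31 − 25) = -8.4 kt.
Corrected V ≈ 23.1 kt → 23 kt.

23 kt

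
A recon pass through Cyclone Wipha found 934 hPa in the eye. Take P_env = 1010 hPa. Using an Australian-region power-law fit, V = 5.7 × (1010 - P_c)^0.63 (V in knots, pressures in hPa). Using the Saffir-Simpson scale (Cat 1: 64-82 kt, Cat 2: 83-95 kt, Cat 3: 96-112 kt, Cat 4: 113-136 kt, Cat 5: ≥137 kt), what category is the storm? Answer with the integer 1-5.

ΔP = 1010 − 934 = 76 hPa.
V ≈ 5.7 × 76^0.63 = 5.7 × 15.31 ≈ 87 kt.
87 kt falls in the Category 2 band.

2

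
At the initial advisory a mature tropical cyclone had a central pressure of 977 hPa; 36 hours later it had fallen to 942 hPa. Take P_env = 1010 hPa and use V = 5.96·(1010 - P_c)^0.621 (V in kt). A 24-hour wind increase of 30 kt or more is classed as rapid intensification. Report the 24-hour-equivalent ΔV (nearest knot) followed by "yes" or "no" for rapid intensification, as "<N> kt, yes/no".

V₁: ΔP = 33, V ≈ 5.96 × 33^0.621 ≈ 52.27 kt.
V₂: ΔP = 68, V ≈ 5.96 × 68^0.621 ≈ 81.89 kt.
ΔV over 36 h = 29.62 kt → 24 h equivalent = 29.62 × 24/36 ≈ 19.75 kt.
20 kt < 30 kt ⇒ not rapid intensification.

20 kt, no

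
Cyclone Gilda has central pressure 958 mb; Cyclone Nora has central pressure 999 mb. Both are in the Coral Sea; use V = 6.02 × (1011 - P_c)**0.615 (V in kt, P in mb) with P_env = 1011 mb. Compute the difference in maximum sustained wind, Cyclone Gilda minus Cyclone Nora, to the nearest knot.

Cyclone Gilda: ΔP = 53; V ≈ 6.02 × 53^0.615 ≈ 69.19 kt.
Cyclone Nora: ΔP = 12; V ≈ 6.02 × 12^0.615 ≈ 27.75 kt.
Difference ≈ 69.19 − 27.75 = 41.44 → 41 kt.

41 kt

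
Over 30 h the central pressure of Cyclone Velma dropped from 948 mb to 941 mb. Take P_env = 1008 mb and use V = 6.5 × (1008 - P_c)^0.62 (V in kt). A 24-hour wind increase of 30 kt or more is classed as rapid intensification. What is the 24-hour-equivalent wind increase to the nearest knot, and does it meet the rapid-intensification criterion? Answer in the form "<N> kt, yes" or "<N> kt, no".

5 kt, no

V₁: ΔP = 60, V ≈ 6.5 × 60^0.62 ≈ 82.29 kt.
V₂: ΔP = 67, V ≈ 6.5 × 67^0.62 ≈ 88.12 kt.
ΔV over 30 h = 5.83 kt → 24 h equivalent = 5.83 × 24/30 ≈ 4.66 kt.
5 kt < 30 kt ⇒ not rapid intensification.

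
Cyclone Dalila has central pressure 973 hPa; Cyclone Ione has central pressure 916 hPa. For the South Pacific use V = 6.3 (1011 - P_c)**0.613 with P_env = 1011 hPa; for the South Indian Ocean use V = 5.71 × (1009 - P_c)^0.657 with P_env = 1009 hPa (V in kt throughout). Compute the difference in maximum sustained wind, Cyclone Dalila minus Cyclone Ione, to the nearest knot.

Cyclone Dalila: ΔP = 38; V ≈ 6.3 × 38^0.613 ≈ 58.58 kt.
Cyclone Ione: ΔP = 93; V ≈ 5.71 × 93^0.657 ≈ 112.18 kt.
Difference ≈ 58.58 − 112.18 = -53.60 → -54 kt.

-54 kt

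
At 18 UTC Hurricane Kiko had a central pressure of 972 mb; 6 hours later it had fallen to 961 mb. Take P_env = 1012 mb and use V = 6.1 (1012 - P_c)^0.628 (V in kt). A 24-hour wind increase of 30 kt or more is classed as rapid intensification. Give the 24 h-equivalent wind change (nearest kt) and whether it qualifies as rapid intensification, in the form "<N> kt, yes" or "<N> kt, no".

41 kt, yes

V₁: ΔP = 40, V ≈ 6.1 × 40^0.628 ≈ 61.86 kt.
V₂: ΔP = 51, V ≈ 6.1 × 51^0.628 ≈ 72.06 kt.
ΔV over 6 h = 10.20 kt → 24 h equivalent = 10.20 × 24/6 ≈ 40.80 kt.
41 kt ≥ 30 kt ⇒ rapid intensification.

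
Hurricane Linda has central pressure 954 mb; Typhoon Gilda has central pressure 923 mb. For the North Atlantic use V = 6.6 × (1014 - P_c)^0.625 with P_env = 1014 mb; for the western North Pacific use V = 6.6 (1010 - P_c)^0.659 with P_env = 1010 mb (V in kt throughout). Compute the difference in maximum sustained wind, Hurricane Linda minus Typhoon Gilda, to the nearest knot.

Hurricane Linda: ΔP = 60; V ≈ 6.6 × 60^0.625 ≈ 85.29 kt.
Typhoon Gilda: ΔP = 87; V ≈ 6.6 × 87^0.659 ≈ 125.22 kt.
Difference ≈ 85.29 − 125.22 = -39.93 → -40 kt.

-40 kt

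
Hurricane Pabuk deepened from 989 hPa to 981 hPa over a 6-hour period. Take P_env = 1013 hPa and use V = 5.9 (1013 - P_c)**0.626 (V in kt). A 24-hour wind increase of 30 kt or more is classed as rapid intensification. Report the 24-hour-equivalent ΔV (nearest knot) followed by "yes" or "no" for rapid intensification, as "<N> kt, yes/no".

34 kt, yes

V₁: ΔP = 24, V ≈ 5.9 × 24^0.626 ≈ 43.14 kt.
V₂: ΔP = 32, V ≈ 5.9 × 32^0.626 ≈ 51.65 kt.
ΔV over 6 h = 8.51 kt → 24 h equivalent = 8.51 × 24/6 ≈ 34.04 kt.
34 kt ≥ 30 kt ⇒ rapid intensification.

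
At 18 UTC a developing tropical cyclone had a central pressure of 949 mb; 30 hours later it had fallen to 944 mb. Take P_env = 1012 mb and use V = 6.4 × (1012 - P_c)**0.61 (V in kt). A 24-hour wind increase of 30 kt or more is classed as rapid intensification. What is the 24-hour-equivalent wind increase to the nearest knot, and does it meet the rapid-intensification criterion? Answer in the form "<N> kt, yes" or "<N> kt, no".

3 kt, no

V₁: ΔP = 63, V ≈ 6.4 × 63^0.61 ≈ 80.13 kt.
V₂: ΔP = 68, V ≈ 6.4 × 68^0.61 ≈ 83.95 kt.
ΔV over 30 h = 3.82 kt → 24 h equivalent = 3.82 × 24/30 ≈ 3.06 kt.
3 kt < 30 kt ⇒ not rapid intensification.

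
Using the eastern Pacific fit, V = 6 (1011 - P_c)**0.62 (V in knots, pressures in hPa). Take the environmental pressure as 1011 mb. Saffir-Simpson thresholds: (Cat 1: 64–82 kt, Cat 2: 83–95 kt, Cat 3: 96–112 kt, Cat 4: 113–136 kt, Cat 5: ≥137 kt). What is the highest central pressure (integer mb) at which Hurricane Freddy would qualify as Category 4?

Category 4 begins at V = 113 kt.
Required ΔP = (113/6)^(1/0.62) = 18.833^1.613 ≈ 113.85 mb.
P_c ≤ 1011 − 113.85 = 897.15, so the highest integer P_c is 897 mb.

897 mb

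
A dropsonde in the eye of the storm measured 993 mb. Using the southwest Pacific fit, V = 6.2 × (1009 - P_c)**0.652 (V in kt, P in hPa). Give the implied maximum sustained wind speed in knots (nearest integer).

38 kt

ΔP = 1009 − 993 = 16 mb.
16^0.652 ≈ 6.097.
V ≈ 6.2 × 6.097 ≈ 37.8 kt.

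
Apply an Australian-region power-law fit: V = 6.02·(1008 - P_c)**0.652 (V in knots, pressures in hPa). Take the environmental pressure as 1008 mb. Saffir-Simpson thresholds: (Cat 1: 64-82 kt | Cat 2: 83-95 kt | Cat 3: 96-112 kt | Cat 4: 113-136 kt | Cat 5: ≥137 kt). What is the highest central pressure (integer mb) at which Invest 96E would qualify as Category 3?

Category 3 begins at V = 96 kt.
Required ΔP = (96/6.02)^(1/0.652) = 15.947^1.534 ≈ 69.92 mb.
P_c ≤ 1008 − 69.92 = 938.08, so the highest integer P_c is 938 mb.

938 mb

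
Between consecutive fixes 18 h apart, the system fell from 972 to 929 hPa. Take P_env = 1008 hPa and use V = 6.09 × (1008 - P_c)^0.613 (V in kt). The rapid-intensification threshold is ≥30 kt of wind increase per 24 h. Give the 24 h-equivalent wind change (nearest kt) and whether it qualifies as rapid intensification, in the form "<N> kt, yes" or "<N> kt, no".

45 kt, yes

V₁: ΔP = 36, V ≈ 6.09 × 36^0.613 ≈ 54.78 kt.
V₂: ΔP = 79, V ≈ 6.09 × 79^0.613 ≈ 88.69 kt.
ΔV over 18 h = 33.91 kt → 24 h equivalent = 33.91 × 24/18 ≈ 45.21 kt.
45 kt ≥ 30 kt ⇒ rapid intensification.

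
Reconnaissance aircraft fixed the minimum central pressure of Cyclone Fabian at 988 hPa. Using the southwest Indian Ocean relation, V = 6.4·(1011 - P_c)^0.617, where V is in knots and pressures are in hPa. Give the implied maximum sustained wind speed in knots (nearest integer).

44 kt

ΔP = 1011 − 988 = 23 hPa.
23^0.617 ≈ 6.921.
V ≈ 6.4 × 6.921 ≈ 44.3 kt.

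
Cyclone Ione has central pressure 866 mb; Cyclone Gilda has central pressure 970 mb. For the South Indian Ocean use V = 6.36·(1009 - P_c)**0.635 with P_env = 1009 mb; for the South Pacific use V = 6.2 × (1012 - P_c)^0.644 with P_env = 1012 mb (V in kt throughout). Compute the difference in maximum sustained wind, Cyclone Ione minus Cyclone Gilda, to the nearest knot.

Cyclone Ione: ΔP = 143; V ≈ 6.36 × 143^0.635 ≈ 148.63 kt.
Cyclone Gilda: ΔP = 42; V ≈ 6.2 × 42^0.644 ≈ 68.83 kt.
Difference ≈ 148.63 − 68.83 = 79.80 → 80 kt.

80 kt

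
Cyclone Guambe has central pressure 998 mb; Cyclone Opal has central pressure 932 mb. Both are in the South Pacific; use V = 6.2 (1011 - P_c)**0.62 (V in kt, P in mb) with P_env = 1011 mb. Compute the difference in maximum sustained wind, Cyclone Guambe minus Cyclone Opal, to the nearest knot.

Cyclone Guambe: ΔP = 13; V ≈ 6.2 × 13^0.62 ≈ 30.41 kt.
Cyclone Opal: ΔP = 79; V ≈ 6.2 × 79^0.62 ≈ 93.09 kt.
Difference ≈ 30.41 − 93.09 = -62.68 → -63 kt.

-63 kt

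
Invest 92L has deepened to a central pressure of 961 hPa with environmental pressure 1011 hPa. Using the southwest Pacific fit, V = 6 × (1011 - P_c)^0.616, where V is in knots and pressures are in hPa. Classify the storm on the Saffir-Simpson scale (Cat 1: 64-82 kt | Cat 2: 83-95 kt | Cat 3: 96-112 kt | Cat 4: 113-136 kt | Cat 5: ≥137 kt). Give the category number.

1

ΔP = 1011 − 961 = 50 hPa.
V ≈ 6 × 50^0.616 = 6 × 11.13 ≈ 67 kt.
67 kt falls in the Category 1 band.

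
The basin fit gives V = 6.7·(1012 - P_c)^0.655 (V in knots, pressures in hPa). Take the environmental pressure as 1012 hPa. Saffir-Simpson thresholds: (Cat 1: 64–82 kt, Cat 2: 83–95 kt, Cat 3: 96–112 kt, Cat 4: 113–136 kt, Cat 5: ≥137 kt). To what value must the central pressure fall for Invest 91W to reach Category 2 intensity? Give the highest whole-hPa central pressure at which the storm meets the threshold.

965 hPa

Category 2 begins at V = 83 kt.
Required ΔP = (83/6.7)^(1/0.655) = 12.388^1.527 ≈ 46.63 hPa.
P_c ≤ 1012 − 46.63 = 965.37, so the highest integer P_c is 965 hPa.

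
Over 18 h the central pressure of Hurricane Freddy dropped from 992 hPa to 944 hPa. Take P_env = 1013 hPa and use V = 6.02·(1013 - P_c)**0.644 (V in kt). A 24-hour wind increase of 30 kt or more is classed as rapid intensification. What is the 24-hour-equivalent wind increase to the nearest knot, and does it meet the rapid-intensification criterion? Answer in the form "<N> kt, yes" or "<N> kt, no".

66 kt, yes

V₁: ΔP = 21, V ≈ 6.02 × 21^0.644 ≈ 42.77 kt.
V₂: ΔP = 69, V ≈ 6.02 × 69^0.644 ≈ 92.01 kt.
ΔV over 18 h = 49.24 kt → 24 h equivalent = 49.24 × 24/18 ≈ 65.65 kt.
66 kt ≥ 30 kt ⇒ rapid intensification.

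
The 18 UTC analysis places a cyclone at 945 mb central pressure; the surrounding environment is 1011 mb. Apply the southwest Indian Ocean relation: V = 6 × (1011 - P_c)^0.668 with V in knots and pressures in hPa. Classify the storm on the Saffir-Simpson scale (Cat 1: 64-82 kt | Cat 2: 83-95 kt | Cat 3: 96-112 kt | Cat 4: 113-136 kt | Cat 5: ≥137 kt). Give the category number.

3

ΔP = 1011 − 945 = 66 mb.
V ≈ 6 × 66^0.668 = 6 × 16.42 ≈ 99 kt.
99 kt falls in the Category 3 band.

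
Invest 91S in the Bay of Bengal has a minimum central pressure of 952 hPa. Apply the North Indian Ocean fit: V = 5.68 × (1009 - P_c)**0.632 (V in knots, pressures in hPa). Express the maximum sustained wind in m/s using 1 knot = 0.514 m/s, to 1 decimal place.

37.6 m/s

ΔP = 1009 − 952 = 57 hPa.
V ≈ 5.68 × 57^0.632 = 5.68 × 12.874 ≈ 73.124 kt.
73.124 × 0.514 ≈ 37.59 m/s → 37.6 m/s.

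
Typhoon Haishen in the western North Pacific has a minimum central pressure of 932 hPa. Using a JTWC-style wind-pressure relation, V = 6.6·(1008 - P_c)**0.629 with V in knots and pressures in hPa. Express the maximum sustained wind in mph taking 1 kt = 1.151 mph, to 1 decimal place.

115.8 mph

ΔP = 1008 − 932 = 76 hPa.
V ≈ 6.6 × 76^0.629 = 6.6 × 15.242 ≈ 100.595 kt.
100.595 × 1.151 ≈ 115.78 mph → 115.8 mph.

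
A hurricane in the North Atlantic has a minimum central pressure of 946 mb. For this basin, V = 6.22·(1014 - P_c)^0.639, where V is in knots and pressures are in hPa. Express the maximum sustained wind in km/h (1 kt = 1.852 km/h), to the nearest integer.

ΔP = 1014 − 946 = 68 mb.
V ≈ 6.22 × 68^0.639 = 6.22 × 14.824 ≈ 92.207 kt.
92.207 × 1.852 ≈ 170.77 km/h → 171 km/h.

171 km/h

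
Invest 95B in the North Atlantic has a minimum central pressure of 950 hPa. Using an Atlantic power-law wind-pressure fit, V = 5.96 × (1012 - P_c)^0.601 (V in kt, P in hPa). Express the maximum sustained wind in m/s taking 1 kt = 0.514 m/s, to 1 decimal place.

36.6 m/s

ΔP = 1012 − 950 = 62 hPa.
V ≈ 5.96 × 62^0.601 = 5.96 × 11.946 ≈ 71.199 kt.
71.199 × 0.514 ≈ 36.60 m/s → 36.6 m/s.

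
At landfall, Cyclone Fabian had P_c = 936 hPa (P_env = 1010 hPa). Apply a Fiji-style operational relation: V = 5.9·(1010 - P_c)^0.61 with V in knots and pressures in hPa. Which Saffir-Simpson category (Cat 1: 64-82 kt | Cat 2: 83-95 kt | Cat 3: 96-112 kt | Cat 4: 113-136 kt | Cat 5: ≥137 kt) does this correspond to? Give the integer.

ΔP = 1010 − 936 = 74 hPa.
V ≈ 5.9 × 74^0.61 = 5.9 × 13.81 ≈ 81 kt.
81 kt falls in the Category 1 band.

1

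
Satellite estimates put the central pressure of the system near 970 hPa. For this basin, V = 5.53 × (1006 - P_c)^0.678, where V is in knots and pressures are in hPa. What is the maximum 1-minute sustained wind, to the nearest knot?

ΔP = 1006 − 970 = 36 hPa.
36^0.678 ≈ 11.355.
V ≈ 5.53 × 11.355 ≈ 62.8 kt.

63 kt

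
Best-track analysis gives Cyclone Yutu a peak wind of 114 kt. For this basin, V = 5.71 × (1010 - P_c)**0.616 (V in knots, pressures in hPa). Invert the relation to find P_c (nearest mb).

ΔP = (V / 5.71)^(1/0.616) = (114/5.71)^1.623.
114/5.71 = 19.965; 19.965^1.623 ≈ 129.07 mb.
P_c = 1010 − 129.07 = 880.93 ≈ 881 mb.

881 mb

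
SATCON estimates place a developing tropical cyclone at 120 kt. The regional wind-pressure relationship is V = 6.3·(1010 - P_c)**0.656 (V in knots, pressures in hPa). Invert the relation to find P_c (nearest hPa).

ΔP = (V / 6.3)^(1/0.656) = (120/6.3)^1.524.
120/6.3 = 19.048; 19.048^1.524 ≈ 89.33 hPa.
P_c = 1010 − 89.33 = 920.67 ≈ 921 hPa.

921 hPa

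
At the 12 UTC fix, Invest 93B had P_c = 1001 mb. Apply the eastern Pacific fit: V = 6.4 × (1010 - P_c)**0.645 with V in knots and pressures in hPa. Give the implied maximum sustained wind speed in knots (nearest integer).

ΔP = 1010 − 1001 = 9 mb.
9^0.645 ≈ 4.126.
V ≈ 6.4 × 4.126 ≈ 26.4 kt.

26 kt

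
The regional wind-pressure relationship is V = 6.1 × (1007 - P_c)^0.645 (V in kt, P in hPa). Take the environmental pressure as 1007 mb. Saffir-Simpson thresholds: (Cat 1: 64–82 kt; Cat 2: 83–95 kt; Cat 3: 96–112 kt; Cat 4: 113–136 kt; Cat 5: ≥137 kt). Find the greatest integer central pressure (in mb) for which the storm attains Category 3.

935 mb

Category 3 begins at V = 96 kt.
Required ΔP = (96/6.1)^(1/0.645) = 15.738^1.550 ≈ 71.73 mb.
P_c ≤ 1007 − 71.73 = 935.27, so the highest integer P_c is 935 mb.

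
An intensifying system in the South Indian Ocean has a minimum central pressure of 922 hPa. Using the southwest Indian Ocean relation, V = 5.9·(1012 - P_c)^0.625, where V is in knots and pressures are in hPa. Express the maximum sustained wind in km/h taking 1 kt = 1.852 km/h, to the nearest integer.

ΔP = 1012 − 922 = 90 hPa.
V ≈ 5.9 × 90^0.625 = 5.9 × 16.650 ≈ 98.232 kt.
98.232 × 1.852 ≈ 181.93 km/h → 182 km/h.

182 km/h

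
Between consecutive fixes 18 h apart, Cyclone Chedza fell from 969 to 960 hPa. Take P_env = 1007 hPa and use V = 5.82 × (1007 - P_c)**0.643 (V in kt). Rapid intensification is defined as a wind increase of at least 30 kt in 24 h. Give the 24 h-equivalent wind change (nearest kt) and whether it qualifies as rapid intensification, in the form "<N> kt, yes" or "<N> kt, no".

12 kt, no

V₁: ΔP = 38, V ≈ 5.82 × 38^0.643 ≈ 60.36 kt.
V₂: ΔP = 47, V ≈ 5.82 × 47^0.643 ≈ 69.20 kt.
ΔV over 18 h = 8.84 kt → 24 h equivalent = 8.84 × 24/18 ≈ 11.79 kt.
12 kt < 30 kt ⇒ not rapid intensification.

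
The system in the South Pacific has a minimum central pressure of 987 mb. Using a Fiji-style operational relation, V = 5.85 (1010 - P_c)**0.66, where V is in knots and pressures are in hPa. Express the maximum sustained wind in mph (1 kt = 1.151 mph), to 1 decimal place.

ΔP = 1010 − 987 = 23 mb.
V ≈ 5.85 × 23^0.66 = 5.85 × 7.920 ≈ 46.334 kt.
46.334 × 1.151 ≈ 53.33 mph → 53.3 mph.

53.3 mph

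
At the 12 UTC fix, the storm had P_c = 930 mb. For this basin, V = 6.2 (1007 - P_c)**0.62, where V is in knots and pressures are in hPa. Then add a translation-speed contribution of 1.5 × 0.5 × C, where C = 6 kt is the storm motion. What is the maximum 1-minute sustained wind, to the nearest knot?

ΔP = 1007 − 930 = 77 mb.
77^0.62 ≈ 14.778.
V ≈ 6.2 × 14.778 ≈ 91.6 kt.
Translation term: 1.5 × 0.5 × 6 = 4.5 kt.
Corrected V ≈ 96.1 kt → 96 kt.

96 kt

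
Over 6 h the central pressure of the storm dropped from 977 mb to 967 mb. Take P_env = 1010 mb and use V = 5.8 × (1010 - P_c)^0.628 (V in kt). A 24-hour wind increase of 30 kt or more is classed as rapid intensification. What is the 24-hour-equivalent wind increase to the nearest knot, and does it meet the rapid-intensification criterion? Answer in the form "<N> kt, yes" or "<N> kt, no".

V₁: ΔP = 33, V ≈ 5.8 × 33^0.628 ≈ 52.13 kt.
V₂: ΔP = 43, V ≈ 5.8 × 43^0.628 ≈ 61.55 kt.
ΔV over 6 h = 9.42 kt → 24 h equivalent = 9.42 × 24/6 ≈ 37.68 kt.
38 kt ≥ 30 kt ⇒ rapid intensification.

38 kt, yes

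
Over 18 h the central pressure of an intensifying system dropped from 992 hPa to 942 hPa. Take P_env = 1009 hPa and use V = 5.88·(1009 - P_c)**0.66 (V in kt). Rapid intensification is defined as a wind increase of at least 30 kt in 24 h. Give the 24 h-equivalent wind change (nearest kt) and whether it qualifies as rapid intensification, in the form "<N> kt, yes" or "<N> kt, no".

V₁: ΔP = 17, V ≈ 5.88 × 17^0.66 ≈ 38.15 kt.
V₂: ΔP = 67, V ≈ 5.88 × 67^0.66 ≈ 94.32 kt.
ΔV over 18 h = 56.17 kt → 24 h equivalent = 56.17 × 24/18 ≈ 74.89 kt.
75 kt ≥ 30 kt ⇒ rapid intensification.

75 kt, yes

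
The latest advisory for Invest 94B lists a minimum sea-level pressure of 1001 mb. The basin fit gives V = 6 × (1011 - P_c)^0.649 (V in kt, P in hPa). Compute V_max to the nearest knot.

ΔP = 1011 − 1001 = 10 mb.
10^0.649 ≈ 4.457.
V ≈ 6 × 4.457 ≈ 26.7 kt.

27 kt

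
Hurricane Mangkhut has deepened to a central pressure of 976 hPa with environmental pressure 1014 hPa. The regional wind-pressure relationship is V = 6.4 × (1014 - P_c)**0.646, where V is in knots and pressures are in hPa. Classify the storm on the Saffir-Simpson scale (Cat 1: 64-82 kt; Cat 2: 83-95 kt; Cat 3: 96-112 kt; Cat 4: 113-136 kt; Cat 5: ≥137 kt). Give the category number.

ΔP = 1014 − 976 = 38 hPa.
V ≈ 6.4 × 38^0.646 = 6.4 × 10.48 ≈ 67 kt.
67 kt falls in the Category 1 band.

1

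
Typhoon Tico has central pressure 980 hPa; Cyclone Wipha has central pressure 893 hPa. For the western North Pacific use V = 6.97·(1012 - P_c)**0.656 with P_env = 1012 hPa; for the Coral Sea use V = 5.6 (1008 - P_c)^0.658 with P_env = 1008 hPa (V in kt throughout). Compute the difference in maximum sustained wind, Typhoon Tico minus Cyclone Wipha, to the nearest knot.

Typhoon Tico: ΔP = 32; V ≈ 6.97 × 32^0.656 ≈ 67.70 kt.
Cyclone Wipha: ΔP = 115; V ≈ 5.6 × 115^0.658 ≈ 127.09 kt.
Difference ≈ 67.70 − 127.09 = -59.39 → -59 kt.

-59 kt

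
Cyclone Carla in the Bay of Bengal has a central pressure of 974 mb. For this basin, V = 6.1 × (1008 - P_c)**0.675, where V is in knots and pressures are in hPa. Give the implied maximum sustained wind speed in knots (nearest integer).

ΔP = 1008 − 974 = 34 mb.
34^0.675 ≈ 10.808.
V ≈ 6.1 × 10.808 ≈ 65.9 kt.

66 kt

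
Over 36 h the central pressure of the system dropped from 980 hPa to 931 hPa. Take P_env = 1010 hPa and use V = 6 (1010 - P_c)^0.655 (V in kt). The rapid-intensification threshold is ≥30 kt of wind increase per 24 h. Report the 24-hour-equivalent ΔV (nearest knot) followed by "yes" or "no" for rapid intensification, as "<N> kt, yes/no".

V₁: ΔP = 30, V ≈ 6 × 30^0.655 ≈ 55.68 kt.
V₂: ΔP = 79, V ≈ 6 × 79^0.655 ≈ 104.98 kt.
ΔV over 36 h = 49.30 kt → 24 h equivalent = 49.30 × 24/36 ≈ 32.87 kt.
33 kt ≥ 30 kt ⇒ rapid intensification.

33 kt, yes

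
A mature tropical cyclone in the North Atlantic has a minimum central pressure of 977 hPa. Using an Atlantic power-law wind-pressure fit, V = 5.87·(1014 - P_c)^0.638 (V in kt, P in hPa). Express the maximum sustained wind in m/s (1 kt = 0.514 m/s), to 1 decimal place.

ΔP = 1014 − 977 = 37 hPa.
V ≈ 5.87 × 37^0.638 = 5.87 × 10.012 ≈ 58.769 kt.
58.769 × 0.514 ≈ 30.21 m/s → 30.2 m/s.

30.2 m/s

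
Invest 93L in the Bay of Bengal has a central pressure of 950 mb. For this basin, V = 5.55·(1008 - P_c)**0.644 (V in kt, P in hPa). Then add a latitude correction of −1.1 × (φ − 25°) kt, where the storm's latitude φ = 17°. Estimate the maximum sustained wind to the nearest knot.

ΔP = 1008 − 950 = 58 mb.
58^0.644 ≈ 13.666.
V ≈ 5.55 × 13.666 ≈ 75.8 kt.
Latitude correction: −1.1 × (17 − 25) = 8.8 kt.
Corrected V ≈ 84.6 kt → 85 kt.

85 kt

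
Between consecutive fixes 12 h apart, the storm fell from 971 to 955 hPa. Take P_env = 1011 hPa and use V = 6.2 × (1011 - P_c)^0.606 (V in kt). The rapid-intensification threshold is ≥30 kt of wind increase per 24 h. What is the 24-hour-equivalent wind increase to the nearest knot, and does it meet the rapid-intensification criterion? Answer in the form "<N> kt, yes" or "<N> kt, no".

V₁: ΔP = 40, V ≈ 6.2 × 40^0.606 ≈ 57.97 kt.
V₂: ΔP = 56, V ≈ 6.2 × 56^0.606 ≈ 71.09 kt.
ΔV over 12 h = 13.12 kt → 24 h equivalent = 13.12 × 24/12 ≈ 26.24 kt.
26 kt < 30 kt ⇒ not rapid intensification.

26 kt, no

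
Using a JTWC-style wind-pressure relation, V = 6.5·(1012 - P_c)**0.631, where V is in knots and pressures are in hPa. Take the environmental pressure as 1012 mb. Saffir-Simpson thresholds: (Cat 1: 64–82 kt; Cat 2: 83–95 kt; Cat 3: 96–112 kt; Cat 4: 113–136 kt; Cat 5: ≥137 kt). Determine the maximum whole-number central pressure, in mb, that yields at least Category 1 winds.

974 mb

Category 1 begins at V = 64 kt.
Required ΔP = (64/6.5)^(1/0.631) = 9.846^1.585 ≈ 37.51 mb.
P_c ≤ 1012 − 37.51 = 974.49, so the highest integer P_c is 974 mb.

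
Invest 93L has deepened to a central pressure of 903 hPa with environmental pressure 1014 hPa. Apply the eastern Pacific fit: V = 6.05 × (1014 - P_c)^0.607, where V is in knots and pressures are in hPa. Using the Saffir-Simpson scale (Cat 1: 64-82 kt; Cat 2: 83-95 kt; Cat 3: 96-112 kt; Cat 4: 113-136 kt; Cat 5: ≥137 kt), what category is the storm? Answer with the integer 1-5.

ΔP = 1014 − 903 = 111 hPa.
V ≈ 6.05 × 111^0.607 = 6.05 × 17.44 ≈ 106 kt.
106 kt falls in the Category 3 band.

3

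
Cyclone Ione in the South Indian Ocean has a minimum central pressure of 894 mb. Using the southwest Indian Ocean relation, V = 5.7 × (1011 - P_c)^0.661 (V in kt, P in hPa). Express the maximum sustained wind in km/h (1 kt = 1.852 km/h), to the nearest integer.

ΔP = 1011 − 894 = 117 mb.
V ≈ 5.7 × 117^0.661 = 5.7 × 23.285 ≈ 132.723 kt.
132.723 × 1.852 ≈ 245.80 km/h → 246 km/h.

246 km/h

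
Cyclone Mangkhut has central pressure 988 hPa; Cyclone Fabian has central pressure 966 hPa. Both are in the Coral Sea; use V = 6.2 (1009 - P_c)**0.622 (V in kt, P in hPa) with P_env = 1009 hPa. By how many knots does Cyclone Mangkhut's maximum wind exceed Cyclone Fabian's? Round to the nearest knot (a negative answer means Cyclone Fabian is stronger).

-23 kt

Cyclone Mangkhut: ΔP = 21; V ≈ 6.2 × 21^0.622 ≈ 41.19 kt.
Cyclone Fabian: ΔP = 43; V ≈ 6.2 × 43^0.622 ≈ 64.33 kt.
Difference ≈ 41.19 − 64.33 = -23.14 → -23 kt.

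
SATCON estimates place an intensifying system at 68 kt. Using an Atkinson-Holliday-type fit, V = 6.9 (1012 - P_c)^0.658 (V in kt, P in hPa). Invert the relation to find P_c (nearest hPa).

980 hPa

ΔP = (V / 6.9)^(1/0.658) = (68/6.9)^1.520.
68/6.9 = 9.855; 9.855^1.520 ≈ 32.37 hPa.
P_c = 1012 − 32.37 = 979.63 ≈ 980 hPa.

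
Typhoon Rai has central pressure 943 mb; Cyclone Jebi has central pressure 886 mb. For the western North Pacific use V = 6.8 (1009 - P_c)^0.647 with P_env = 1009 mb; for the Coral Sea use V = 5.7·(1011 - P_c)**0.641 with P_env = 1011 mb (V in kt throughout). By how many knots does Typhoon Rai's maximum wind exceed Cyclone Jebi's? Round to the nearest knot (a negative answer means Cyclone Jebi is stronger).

-24 kt

Typhoon Rai: ΔP = 66; V ≈ 6.8 × 66^0.647 ≈ 102.27 kt.
Cyclone Jebi: ΔP = 125; V ≈ 5.7 × 125^0.641 ≈ 125.89 kt.
Difference ≈ 102.27 − 125.89 = -23.62 → -24 kt.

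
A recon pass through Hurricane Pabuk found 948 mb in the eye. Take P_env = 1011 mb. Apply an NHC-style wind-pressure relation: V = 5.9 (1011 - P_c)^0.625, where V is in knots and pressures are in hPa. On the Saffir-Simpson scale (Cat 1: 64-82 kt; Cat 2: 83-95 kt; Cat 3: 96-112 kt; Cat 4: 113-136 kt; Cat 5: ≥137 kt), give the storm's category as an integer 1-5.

ΔP = 1011 − 948 = 63 mb.
V ≈ 5.9 × 63^0.625 = 5.9 × 13.32 ≈ 79 kt.
79 kt falls in the Category 1 band.

1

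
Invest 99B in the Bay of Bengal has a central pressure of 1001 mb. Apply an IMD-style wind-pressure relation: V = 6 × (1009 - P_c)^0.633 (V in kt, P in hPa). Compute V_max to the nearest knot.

22 kt

ΔP = 1009 − 1001 = 8 mb.
8^0.633 ≈ 3.730.
V ≈ 6 × 3.730 ≈ 22.4 kt.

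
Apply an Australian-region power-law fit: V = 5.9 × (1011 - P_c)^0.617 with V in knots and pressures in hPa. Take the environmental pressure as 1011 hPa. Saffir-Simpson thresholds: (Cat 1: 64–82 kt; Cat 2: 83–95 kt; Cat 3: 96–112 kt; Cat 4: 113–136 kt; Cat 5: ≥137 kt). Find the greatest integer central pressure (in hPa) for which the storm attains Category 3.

Category 3 begins at V = 96 kt.
Required ΔP = (96/5.9)^(1/0.617) = 16.271^1.621 ≈ 91.92 hPa.
P_c ≤ 1011 − 91.92 = 919.08, so the highest integer P_c is 919 hPa.

919 hPa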